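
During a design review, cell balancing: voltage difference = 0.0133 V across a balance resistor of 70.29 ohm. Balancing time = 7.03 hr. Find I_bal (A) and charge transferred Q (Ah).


First, Ohm's law: I_bal = 0.0133 V / 70.29 ohm = 1.8922e-04 A
Then Q = I * t = 1.8922e-04 A * 7.03 hr = 0.001330 Ah

I=1.8922e-04 A, Q=0.001330 Ah


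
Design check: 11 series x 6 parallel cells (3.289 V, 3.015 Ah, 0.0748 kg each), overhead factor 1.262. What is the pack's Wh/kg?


Step 1: V_pack = 11 * 3.289 = 36.179 V
Step 2: C_pack = 6 * 3.015 = 18.09 Ah
Step 3: E_pack = V_pack * C_pack = 36.179 * 18.09 = 654.48 Wh
Step 4: m_pack = 11 * 6 * 0.0748 * 1.262 = 6.2302 kg
Step 5: ED = E_pack / m_pack = 654.48 / 6.2302 = 105.0 Wh/kg

105.0 Wh/kg


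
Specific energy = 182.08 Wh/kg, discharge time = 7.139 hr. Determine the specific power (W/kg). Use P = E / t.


Specific power = 182.08 Wh/kg / 7.139 hr = 25.50 W/kg

25.50 W/kg


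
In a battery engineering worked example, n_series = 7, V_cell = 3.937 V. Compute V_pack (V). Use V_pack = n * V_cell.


Series voltages add: 7 * 3.937 V = 27.559 V

27.559 V


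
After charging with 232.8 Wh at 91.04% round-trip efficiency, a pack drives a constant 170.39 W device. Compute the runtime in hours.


Step 1: E_discharge = eta/100 * E_charge = 91.04/100 * 232.8 = 211.94 Wh
Step 2: t = E_discharge / P = 211.94 / 170.39 = 1.244 hr

1.244 hr


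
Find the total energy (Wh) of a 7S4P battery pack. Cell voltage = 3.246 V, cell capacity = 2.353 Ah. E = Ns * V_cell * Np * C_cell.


V_pack = 7 * 3.246 = 22.722 V
C_pack = 4 * 2.353 = 9.412 Ah
E = V_pack * C_pack = 22.722 * 9.412 = 213.9 Wh

213.9 Wh


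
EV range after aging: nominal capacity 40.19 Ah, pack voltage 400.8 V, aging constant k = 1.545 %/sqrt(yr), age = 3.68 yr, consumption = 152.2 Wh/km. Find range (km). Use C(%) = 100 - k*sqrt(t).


Step 1: capacity retention = 100 - 1.545 * sqrt(3.68) = 100 - 1.545 * 1.9183 = 97.036%
Step 2: C_now = 40.19 * 97.036/100 = 38.999 Ah
Step 3: E_pack = V * C_now = 400.8 * 38.999 = 15631 Wh
Step 4: range = E_pack / consumption = 15631 / 152.2 = 102.7 km

102.7 km


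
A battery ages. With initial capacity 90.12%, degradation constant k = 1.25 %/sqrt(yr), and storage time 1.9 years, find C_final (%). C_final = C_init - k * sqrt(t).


Step 1: sqrt(1.9 yr) = 1.3784
Step 2: drop = 1.25 * 1.3784 = 1.723
Step 3: C_final = 90.12 - 1.723 = 88.40%

88.40%


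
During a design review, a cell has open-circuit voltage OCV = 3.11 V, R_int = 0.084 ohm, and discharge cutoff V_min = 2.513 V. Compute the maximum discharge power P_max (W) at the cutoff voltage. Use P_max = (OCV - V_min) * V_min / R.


dV = OCV - V_min = 0.597 V (so I_max = dV / R)
P_max = dV * V_min / R = 0.597 * 2.513 / 0.084 = 17.86 W

17.86 W


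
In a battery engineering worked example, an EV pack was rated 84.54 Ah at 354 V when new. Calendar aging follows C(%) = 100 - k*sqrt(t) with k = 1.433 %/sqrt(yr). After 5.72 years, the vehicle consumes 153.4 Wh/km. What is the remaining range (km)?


Step 1: capacity retention = 100 - 1.433 * sqrt(5.72) = 100 - 1.433 * 2.3917 = 96.573%
Step 2: C_now = 84.54 * 96.573/100 = 81.643 Ah
Step 3: E_pack = V * C_now = 354 * 81.643 = 28902 Wh
Step 4: range = E_pack / consumption = 28902 / 153.4 = 188.4 km

188.4 km


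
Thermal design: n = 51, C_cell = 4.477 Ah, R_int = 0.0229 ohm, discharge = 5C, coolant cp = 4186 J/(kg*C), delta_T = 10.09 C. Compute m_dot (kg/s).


Step 1: I = 5 * 4.477 = 22.385 A
Step 2: Q_cell = I^2 * R = 22.385^2 * 0.0229 = 11.475 W
Step 3: Q_total = 51 * 11.475 = 585.23 W
Step 4: m_dot = Q_total / (cp * dT) = 585.23 / (4186 * 10.09) = 0.01386 kg/s

0.01386 kg/s


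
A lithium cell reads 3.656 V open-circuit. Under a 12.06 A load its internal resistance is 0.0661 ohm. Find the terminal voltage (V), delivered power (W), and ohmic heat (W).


Step 1: V_terminal = OCV - I*R = 3.656 - 12.06 * 0.0661 = 2.8588 V
Step 2: P_out = V_terminal * I = 2.8588 * 12.06 = 34.48 W
Step 3: Q = I^2 * R = 12.06^2 * 0.0661 = 9.614 W

V=2.8588 V, P=34.48 W, Q=9.614 W


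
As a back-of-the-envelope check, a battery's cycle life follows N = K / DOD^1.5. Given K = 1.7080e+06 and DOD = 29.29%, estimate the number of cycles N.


DOD^1.5 = 158.52
N = K / DOD^1.5 = 1.7080e+06 / 158.52 = 10770

10770 cycles


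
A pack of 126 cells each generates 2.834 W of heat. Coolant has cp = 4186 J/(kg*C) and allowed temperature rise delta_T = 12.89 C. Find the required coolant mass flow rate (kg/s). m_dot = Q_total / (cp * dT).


Step 1: Total heat Q = 126 * 2.834 W = 357.08 W
Step 2: denom = cp * dT = 4186 * 12.89 = 53958
Step 3: m_dot = 357.08 / 53958 = 0.006618 kg/s

0.006618 kg/s


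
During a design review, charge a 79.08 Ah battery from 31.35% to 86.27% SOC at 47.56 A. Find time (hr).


Step 1: dSOC = 86.27% - 31.35% = 54.92%
Step 2: delta_Ah = 79.08 * 54.92 / 100 = 43.431 Ah
Step 3: t = 43.431 / 47.56 = 0.9132 hr

0.9132 hr


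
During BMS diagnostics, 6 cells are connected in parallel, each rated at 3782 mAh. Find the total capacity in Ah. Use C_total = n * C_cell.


Convert: C_cell = 3782 mAh = 3.782 Ah
C_total = 6 * 3.782 = 22.692 Ah

22.692 Ah


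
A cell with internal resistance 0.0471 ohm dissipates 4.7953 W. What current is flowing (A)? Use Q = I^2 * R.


I = sqrt(Q / R) = sqrt(4.7953 / 0.0471) = sqrt(101.81) = 10.09 A

10.09 A


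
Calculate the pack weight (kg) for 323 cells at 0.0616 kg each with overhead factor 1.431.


m_pack = n * m_cell * overhead = 323 * 0.0616 * 1.431 = 28.47 kg

28.47 kg


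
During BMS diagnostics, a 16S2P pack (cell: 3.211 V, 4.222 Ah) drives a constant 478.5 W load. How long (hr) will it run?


Step 1: E_pack = Ns * V_cell * Np * C_cell = 16 * 3.211 * 2 * 4.222 = 433.82 Wh
Step 2: t = E_pack / P = 433.82 / 478.5 = 0.9066 hr

0.9066 hr


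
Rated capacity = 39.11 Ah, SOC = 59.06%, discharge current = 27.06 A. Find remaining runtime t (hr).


Step 1: remaining = SOC/100 * C_total = 59.06/100 * 39.11 = 23.098 Ah
Step 2: t = remaining / I = 23.098 / 27.06 = 0.8536 hr

0.8536 hr


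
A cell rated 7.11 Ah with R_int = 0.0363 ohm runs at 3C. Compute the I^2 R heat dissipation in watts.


Step 1: I = C_rate * capacity = 3 * 7.11 = 21.33 A
Step 2: Q = I^2 * R = 21.33^2 * 0.0363 = 454.97 * 0.0363 = 16.52 W

16.52 W


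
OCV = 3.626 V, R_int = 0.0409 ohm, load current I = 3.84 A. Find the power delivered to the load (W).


Step 1: V_terminal = OCV - I*R = 3.626 - 3.84 * 0.0409 = 3.4689 V
Step 2: P_out = V_terminal * I = 3.4689 * 3.84 = 13.32 W

13.32 W


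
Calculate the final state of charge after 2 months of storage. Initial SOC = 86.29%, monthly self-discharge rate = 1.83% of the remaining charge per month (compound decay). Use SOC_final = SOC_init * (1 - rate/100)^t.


decay = (1 - 1.83/100)^2 = 0.96373
SOC_final = 86.29 * 0.96373 = 83.16%

83.16%


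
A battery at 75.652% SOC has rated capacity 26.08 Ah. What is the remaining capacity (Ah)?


remaining = SOC / 100 * total = 75.652 / 100 * 26.08 = 19.73 Ah

19.73 Ah


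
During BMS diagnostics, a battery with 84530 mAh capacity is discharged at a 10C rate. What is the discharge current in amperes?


Convert: capacity = 84530 mAh = 84.53 Ah
At 10C: I = 10 * 84.53 Ah = 845.3 A

845.3 A


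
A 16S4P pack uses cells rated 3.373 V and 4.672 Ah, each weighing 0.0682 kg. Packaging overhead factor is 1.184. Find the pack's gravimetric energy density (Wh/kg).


Step 1: V_pack = 16 * 3.373 = 53.968 V
Step 2: C_pack = 4 * 4.672 = 18.688 Ah
Step 3: E_pack = V_pack * C_pack = 53.968 * 18.688 = 1008.6 Wh
Step 4: m_pack = 16 * 4 * 0.0682 * 1.184 = 5.1679 kg
Step 5: ED = E_pack / m_pack = 1008.6 / 5.1679 = 195.2 Wh/kg

195.2 Wh/kg


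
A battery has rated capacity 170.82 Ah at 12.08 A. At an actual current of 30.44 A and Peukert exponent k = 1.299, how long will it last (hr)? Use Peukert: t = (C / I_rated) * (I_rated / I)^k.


Step 1: t_rated = C / I_rated = 170.82 / 12.08 = 14.141 hr
Step 2: ratio = 12.08 / 30.44 = 0.39685
Step 3: ratio^k = 0.39685^1.299 = 0.30103
Step 4: t = t_rated * ratio^k = 14.141 * 0.30103 = 4.257 hr

4.257 hr


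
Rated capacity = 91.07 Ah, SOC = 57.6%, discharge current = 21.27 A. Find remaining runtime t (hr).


Step 1: remaining = SOC/100 * C_total = 57.6/100 * 91.07 = 52.456 Ah
Step 2: t = remaining / I = 52.456 / 21.27 = 2.466 hr

2.466 hr


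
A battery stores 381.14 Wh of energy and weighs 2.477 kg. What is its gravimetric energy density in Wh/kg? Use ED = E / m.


ED = E / m = 381.14 / 2.477 = 153.9 Wh/kg

153.9 Wh/kg


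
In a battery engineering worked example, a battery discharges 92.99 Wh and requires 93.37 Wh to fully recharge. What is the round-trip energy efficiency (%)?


eta_e = E_dis / E_chg * 100 = 92.99 / 93.37 * 100 = 99.59%

99.59%


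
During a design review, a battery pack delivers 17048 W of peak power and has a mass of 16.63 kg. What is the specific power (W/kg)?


SP = P / m = 17048 / 16.63 = 1025 W/kg

1025 W/kg


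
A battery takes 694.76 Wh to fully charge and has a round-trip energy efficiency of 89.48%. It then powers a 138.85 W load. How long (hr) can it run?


Step 1: E_discharge = eta/100 * E_charge = 89.48/100 * 694.76 = 621.67 Wh
Step 2: t = E_discharge / P = 621.67 / 138.85 = 4.477 hr

4.477 hr


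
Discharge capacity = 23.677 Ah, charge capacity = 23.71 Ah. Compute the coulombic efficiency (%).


eta_c = Q_dis / Q_chg * 100 = 23.677 / 23.71 * 100 = 99.86%

99.86%


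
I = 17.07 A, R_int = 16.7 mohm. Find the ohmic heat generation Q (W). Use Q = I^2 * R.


Convert: R = 16.7 mohm = 0.0167 ohm
Q = I^2 * R = 17.07^2 * 0.0167 = 4.866 W

4.866 W


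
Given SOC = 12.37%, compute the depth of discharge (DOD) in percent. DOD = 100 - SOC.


Complement of SOC: DOD = 100% - 12.37% = 87.63%

87.63%


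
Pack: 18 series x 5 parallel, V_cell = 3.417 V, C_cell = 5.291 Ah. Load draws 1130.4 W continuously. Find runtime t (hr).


Step 1: E_pack = Ns * V_cell * Np * C_cell = 18 * 3.417 * 5 * 5.291 = 1627.1 Wh
Step 2: t = E_pack / P = 1627.1 / 1130.4 = 1.439 hr

1.439 hr


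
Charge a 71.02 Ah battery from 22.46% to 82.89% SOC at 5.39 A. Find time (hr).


Step 1: dSOC = 82.89% - 22.46% = 60.43%
Step 2: delta_Ah = 71.02 * 60.43 / 100 = 42.917 Ah
Step 3: t = 42.917 / 5.39 = 7.962 hr

7.962 hr


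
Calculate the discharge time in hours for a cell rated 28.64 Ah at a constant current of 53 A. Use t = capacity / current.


t = capacity / current = 28.64 / 53 = 0.5404 hr

0.5404 hr


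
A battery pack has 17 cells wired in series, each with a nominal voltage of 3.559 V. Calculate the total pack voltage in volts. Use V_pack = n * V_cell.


V_pack = n * V_cell = 17 * 3.559 = 60.503 V

60.503 V


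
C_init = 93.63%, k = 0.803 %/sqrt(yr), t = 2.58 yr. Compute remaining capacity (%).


sqrt(t) = sqrt(2.58) = 1.6062
C_final = 93.63 - 0.803 * 1.6062 = 92.34%

92.34%


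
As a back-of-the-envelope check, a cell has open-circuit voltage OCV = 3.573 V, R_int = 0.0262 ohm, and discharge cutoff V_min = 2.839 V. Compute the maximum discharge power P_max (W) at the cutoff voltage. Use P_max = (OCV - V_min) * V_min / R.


P_max = (OCV - V_min) * V_min / R = (3.573 - 2.839) * 2.839 / 0.0262 = 0.734 * 2.839 / 0.0262 = 79.54 W

79.54 W


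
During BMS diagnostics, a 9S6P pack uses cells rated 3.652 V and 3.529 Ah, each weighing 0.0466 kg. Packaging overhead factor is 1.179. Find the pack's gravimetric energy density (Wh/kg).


Step 1: V_pack = 9 * 3.652 = 32.868 V
Step 2: C_pack = 6 * 3.529 = 21.174 Ah
Step 3: E_pack = V_pack * C_pack = 32.868 * 21.174 = 695.95 Wh
Step 4: m_pack = 9 * 6 * 0.0466 * 1.179 = 2.9668 kg
Step 5: ED = E_pack / m_pack = 695.95 / 2.9668 = 234.6 Wh/kg

234.6 Wh/kg


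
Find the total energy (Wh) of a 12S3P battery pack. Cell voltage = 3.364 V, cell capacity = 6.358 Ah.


V_pack = 12 * 3.364 = 40.368 V
C_pack = 3 * 6.358 = 19.074 Ah
E = V_pack * C_pack = 40.368 * 19.074 = 770.0 Wh

770.0 Wh


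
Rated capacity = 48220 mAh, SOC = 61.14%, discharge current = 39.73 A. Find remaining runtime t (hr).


Convert: C_total = 48220 mAh = 48.22 Ah
Step 1: remaining = SOC/100 * C_total = 61.14/100 * 48.22 = 29.482 Ah
Step 2: t = remaining / I = 29.482 / 39.73 = 0.7421 hr

0.7421 hr


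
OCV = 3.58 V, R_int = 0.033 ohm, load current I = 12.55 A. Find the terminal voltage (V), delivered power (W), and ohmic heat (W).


Step 1: V_terminal = OCV - I*R = 3.58 - 12.55 * 0.033 = 3.1659 V
Step 2: P_out = V_terminal * I = 3.1659 * 12.55 = 39.73 W
Step 3: Q = I^2 * R = 12.55^2 * 0.033 = 5.198 W

V=3.1659 V, P=39.73 W, Q=5.198 W


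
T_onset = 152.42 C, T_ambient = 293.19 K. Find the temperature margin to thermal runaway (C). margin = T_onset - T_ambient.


Convert: T_ambient = 293.19 K = 20.04 C
margin = 152.42 - 20.04 = 132.38 C

132.38 C


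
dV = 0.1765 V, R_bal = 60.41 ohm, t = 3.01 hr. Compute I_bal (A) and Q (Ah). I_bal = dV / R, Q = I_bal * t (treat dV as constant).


First, Ohm's law: I_bal = 0.1765 V / 60.41 ohm = 0.0029217 A
Then Q = I * t = 0.0029217 A * 3.01 hr = 0.008794 Ah

I=0.0029217 A, Q=0.008794 Ah


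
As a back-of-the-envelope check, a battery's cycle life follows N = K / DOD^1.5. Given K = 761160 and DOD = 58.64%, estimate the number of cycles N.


DOD^1.5 = 449.05
N = K / DOD^1.5 = 761160 / 449.05 = 1695

1695 cycles


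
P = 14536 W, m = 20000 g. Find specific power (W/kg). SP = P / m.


Convert: m = 20000 g = 20 kg
Specific power = 14536 W / 20 kg = 726.8 W/kg

726.8 W/kg


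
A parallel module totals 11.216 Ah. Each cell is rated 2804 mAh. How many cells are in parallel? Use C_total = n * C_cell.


Convert: C_cell = 2804 mAh = 2.804 Ah
n = C_total / C_cell = 11.216 / 2.804 = 4

4


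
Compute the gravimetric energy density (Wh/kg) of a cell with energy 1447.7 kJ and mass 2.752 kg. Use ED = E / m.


Convert: E = 1447.7 kJ = 402.14 Wh
ED = E / m = 402.14 / 2.752 = 146.1 Wh/kg

146.1 Wh/kg


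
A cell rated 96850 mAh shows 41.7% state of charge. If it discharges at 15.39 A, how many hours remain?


Convert: C_total = 96850 mAh = 96.85 Ah
Step 1: remaining = SOC/100 * C_total = 41.7/100 * 96.85 = 40.386 Ah
Step 2: t = remaining / I = 40.386 / 15.39 = 2.624 hr

2.624 hr


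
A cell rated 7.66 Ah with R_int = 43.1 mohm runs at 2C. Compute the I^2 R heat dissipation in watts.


Convert: R = 43.1 mohm = 0.0431 ohm
Step 1: I = C_rate * capacity = 2 * 7.66 = 15.32 A
Step 2: Q = I^2 * R = 15.32^2 * 0.0431 = 234.7 * 0.0431 = 10.12 W

10.12 W


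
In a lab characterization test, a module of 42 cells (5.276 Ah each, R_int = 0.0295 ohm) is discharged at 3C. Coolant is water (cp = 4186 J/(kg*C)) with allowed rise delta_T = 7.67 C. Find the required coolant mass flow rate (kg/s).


Step 1: I = 3 * 5.276 = 15.828 A
Step 2: Q_cell = I^2 * R = 15.828^2 * 0.0295 = 7.3905 W
Step 3: Q_total = 42 * 7.3905 = 310.4 W
Step 4: m_dot = Q_total / (cp * dT) = 310.4 / (4186 * 7.67) = 0.009668 kg/s

0.009668 kg/s


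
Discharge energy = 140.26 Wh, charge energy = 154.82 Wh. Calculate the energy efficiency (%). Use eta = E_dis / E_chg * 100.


eta_e = E_dis / E_chg * 100 = 140.26 / 154.82 * 100 = 90.60%

90.60%


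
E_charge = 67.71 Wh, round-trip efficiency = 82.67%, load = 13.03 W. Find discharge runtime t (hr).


Step 1: E_discharge = eta/100 * E_charge = 82.67/100 * 67.71 = 55.976 Wh
Step 2: t = E_discharge / P = 55.976 / 13.03 = 4.296 hr

4.296 hr


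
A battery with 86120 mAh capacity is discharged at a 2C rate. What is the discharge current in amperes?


Convert: capacity = 86120 mAh = 86.12 Ah
At 2C: I = 2 * 86.12 Ah = 172.24 A

172.24 A


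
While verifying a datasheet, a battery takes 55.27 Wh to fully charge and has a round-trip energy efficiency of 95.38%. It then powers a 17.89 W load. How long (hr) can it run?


Step 1: E_discharge = eta/100 * E_charge = 95.38/100 * 55.27 = 52.717 Wh
Step 2: t = E_discharge / P = 52.717 / 17.89 = 2.947 hr

2.947 hr


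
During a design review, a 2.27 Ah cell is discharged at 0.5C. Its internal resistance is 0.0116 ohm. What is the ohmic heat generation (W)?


Step 1: I = C_rate * capacity = 0.5 * 2.27 = 1.135 A
Step 2: Q = I^2 * R = 1.135^2 * 0.0116 = 1.2882 * 0.0116 = 0.01494 W

0.01494 W


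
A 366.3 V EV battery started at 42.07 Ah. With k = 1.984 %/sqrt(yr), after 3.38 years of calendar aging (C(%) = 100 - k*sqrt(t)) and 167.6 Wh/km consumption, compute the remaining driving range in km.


Step 1: capacity retention = 100 - 1.984 * sqrt(3.38) = 100 - 1.984 * 1.8385 = 96.352%
Step 2: C_now = 42.07 * 96.352/100 = 40.535 Ah
Step 3: E_pack = V * C_now = 366.3 * 40.535 = 14848 Wh
Step 4: range = E_pack / consumption = 14848 / 167.6 = 88.59 km

88.59 km


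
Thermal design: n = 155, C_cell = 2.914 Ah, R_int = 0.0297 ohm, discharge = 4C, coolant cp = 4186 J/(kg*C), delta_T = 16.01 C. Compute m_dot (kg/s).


Step 1: I = 4 * 2.914 = 11.656 A
Step 2: Q_cell = I^2 * R = 11.656^2 * 0.0297 = 4.0351 W
Step 3: Q_total = 155 * 4.0351 = 625.44 W
Step 4: m_dot = Q_total / (cp * dT) = 625.44 / (4186 * 16.01) = 0.009332 kg/s

0.009332 kg/s


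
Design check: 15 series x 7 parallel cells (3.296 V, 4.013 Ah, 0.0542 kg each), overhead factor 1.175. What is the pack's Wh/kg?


Step 1: V_pack = 15 * 3.296 = 49.44 V
Step 2: C_pack = 7 * 4.013 = 28.091 Ah
Step 3: E_pack = V_pack * C_pack = 49.44 * 28.091 = 1388.8 Wh
Step 4: m_pack = 15 * 7 * 0.0542 * 1.175 = 6.6869 kg
Step 5: ED = E_pack / m_pack = 1388.8 / 6.6869 = 207.7 Wh/kg

207.7 Wh/kg


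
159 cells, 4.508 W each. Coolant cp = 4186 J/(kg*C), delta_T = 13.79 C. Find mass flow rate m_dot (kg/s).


Step 1: Total heat Q = 159 * 4.508 W = 716.77 W
Step 2: denom = cp * dT = 4186 * 13.79 = 57725
Step 3: m_dot = 716.77 / 57725 = 0.01242 kg/s

0.01242 kg/s


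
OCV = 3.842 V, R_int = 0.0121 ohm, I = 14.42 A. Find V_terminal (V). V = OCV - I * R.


IR drop = 14.42 * 0.0121 = 0.17448 V
V = 3.842 - 0.17448 = 3.668 V

3.668 V


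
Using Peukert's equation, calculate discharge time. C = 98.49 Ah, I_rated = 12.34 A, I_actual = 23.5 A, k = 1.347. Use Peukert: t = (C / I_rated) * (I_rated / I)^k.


Step 1: t_rated = C / I_rated = 98.49 / 12.34 = 7.9814 hr
Step 2: ratio = 12.34 / 23.5 = 0.52511
Step 3: ratio^k = 0.52511^1.347 = 0.41993
Step 4: t = t_rated * ratio^k = 7.9814 * 0.41993 = 3.352 hr

3.352 hr


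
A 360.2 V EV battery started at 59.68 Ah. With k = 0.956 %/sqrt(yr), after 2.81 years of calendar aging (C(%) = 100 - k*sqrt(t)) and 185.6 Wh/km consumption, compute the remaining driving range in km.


Step 1: capacity retention = 100 - 0.956 * sqrt(2.81) = 100 - 0.956 * 1.6763 = 98.397%
Step 2: C_now = 59.68 * 98.397/100 = 58.723 Ah
Step 3: E_pack = V * C_now = 360.2 * 58.723 = 21152 Wh
Step 4: range = E_pack / consumption = 21152 / 185.6 = 114.0 km

114.0 km


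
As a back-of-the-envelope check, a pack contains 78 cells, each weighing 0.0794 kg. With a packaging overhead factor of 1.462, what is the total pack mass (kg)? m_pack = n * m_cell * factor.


m_pack = n * m_cell * overhead = 78 * 0.0794 * 1.462 = 9.054 kg

9.054 kg


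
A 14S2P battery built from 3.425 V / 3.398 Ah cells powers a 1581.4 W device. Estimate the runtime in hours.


Step 1: E_pack = Ns * V_cell * Np * C_cell = 14 * 3.425 * 2 * 3.398 = 325.87 Wh
Step 2: t = E_pack / P = 325.87 / 1581.4 = 0.2061 hr

0.2061 hr


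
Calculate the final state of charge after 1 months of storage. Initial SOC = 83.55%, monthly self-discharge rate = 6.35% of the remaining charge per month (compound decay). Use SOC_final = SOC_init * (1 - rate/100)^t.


Monthly retention factor = 1 - 6.35/100 = 0.9365
Over 1 months: factor^1 = 0.9365
SOC_final = 83.55 * 0.9365 = 78.24%

78.24%


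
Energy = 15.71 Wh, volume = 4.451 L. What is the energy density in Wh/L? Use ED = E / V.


Volumetric ED = 15.71 Wh / 4.451 L = 3.530 Wh/L

3.530 Wh/L


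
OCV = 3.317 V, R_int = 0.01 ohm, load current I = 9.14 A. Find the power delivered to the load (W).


Step 1: V_terminal = OCV - I*R = 3.317 - 9.14 * 0.01 = 3.2256 V
Step 2: P_out = V_terminal * I = 3.2256 * 9.14 = 29.48 W

29.48 W


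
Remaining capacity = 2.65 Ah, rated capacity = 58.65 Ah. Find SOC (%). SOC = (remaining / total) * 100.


SOC% = 2.65 / 58.65 * 100 = 4.518%

4.518%


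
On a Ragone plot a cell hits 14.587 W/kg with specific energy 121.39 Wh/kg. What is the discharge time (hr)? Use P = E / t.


t = E / P = 121.39 / 14.587 = 8.322 hr

8.322 hr


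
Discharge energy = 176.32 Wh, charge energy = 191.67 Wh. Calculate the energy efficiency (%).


eta_e = E_dis / E_chg * 100 = 176.32 / 191.67 * 100 = 91.99%

91.99%


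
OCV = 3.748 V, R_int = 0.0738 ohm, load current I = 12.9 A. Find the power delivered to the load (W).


Step 1: V_terminal = OCV - I*R = 3.748 - 12.9 * 0.0738 = 2.796 V
Step 2: P_out = V_terminal * I = 2.796 * 12.9 = 36.07 W

36.07 W


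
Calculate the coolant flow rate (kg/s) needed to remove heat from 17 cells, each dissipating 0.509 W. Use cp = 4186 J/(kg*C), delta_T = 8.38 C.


Step 1: Total heat Q = 17 * 0.509 W = 8.653 W
Step 2: denom = cp * dT = 4186 * 8.38 = 35079
Step 3: m_dot = 8.653 / 35079 = 2.467e-04 kg/s

2.467e-04 kg/s


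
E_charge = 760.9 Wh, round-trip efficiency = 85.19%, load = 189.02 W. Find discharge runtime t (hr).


Step 1: E_discharge = eta/100 * E_charge = 85.19/100 * 760.9 = 648.21 Wh
Step 2: t = E_discharge / P = 648.21 / 189.02 = 3.429 hr

3.429 hr


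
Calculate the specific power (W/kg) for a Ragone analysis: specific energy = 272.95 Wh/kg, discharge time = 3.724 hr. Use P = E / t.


Specific power = 272.95 Wh/kg / 3.724 hr = 73.29 W/kg

73.29 W/kg


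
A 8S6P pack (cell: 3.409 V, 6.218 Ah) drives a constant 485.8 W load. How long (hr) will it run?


Step 1: E_pack = Ns * V_cell * Np * C_cell = 8 * 3.409 * 6 * 6.218 = 1017.5 Wh
Step 2: t = E_pack / P = 1017.5 / 485.8 = 2.094 hr

2.094 hr


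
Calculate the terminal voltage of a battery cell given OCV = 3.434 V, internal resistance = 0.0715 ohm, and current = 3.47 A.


V = OCV - I*R = 3.434 - 3.47 * 0.0715 = 3.186 V

3.186 V


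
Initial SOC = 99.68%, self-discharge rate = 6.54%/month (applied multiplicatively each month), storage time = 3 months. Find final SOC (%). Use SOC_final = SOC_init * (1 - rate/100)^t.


Monthly retention factor = 1 - 6.54/100 = 0.9346
Over 3 months: factor^3 = 0.81635
SOC_final = 99.68 * 0.81635 = 81.37%

81.37%


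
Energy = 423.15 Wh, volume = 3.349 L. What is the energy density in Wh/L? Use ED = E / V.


ED = E / V = 423.15 / 3.349 = 126.4 Wh/L

126.4 Wh/L


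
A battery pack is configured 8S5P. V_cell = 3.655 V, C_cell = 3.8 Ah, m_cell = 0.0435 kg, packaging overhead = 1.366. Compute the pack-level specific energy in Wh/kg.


Step 1: V_pack = 8 * 3.655 = 29.24 V
Step 2: C_pack = 5 * 3.8 = 19 Ah
Step 3: E_pack = V_pack * C_pack = 29.24 * 19 = 555.56 Wh
Step 4: m_pack = 8 * 5 * 0.0435 * 1.366 = 2.3768 kg
Step 5: ED = E_pack / m_pack = 555.56 / 2.3768 = 233.7 Wh/kg

233.7 Wh/kg


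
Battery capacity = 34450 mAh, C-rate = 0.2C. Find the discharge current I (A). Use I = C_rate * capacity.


Convert: capacity = 34450 mAh = 34.45 Ah
At 0.2C: I = 0.2 * 34.45 Ah = 6.89 A

6.89 A


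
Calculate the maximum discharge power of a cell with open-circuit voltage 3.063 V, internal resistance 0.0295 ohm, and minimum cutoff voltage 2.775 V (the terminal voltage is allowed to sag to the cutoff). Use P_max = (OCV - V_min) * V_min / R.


dV = OCV - V_min = 0.288 V (so I_max = dV / R)
P_max = dV * V_min / R = 0.288 * 2.775 / 0.0295 = 27.09 W

27.09 W


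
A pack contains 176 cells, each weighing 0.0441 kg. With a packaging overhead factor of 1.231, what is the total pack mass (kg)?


Cell mass sum = 176 * 0.0441 = 7.7616 kg
With overhead 1.231: m_pack = 7.7616 * 1.231 = 9.555 kg

9.555 kg


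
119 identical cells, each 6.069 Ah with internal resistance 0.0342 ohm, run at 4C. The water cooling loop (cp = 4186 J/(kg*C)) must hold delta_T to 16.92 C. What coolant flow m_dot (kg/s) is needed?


Step 1: I = 4 * 6.069 = 24.276 A
Step 2: Q_cell = I^2 * R = 24.276^2 * 0.0342 = 20.155 W
Step 3: Q_total = 119 * 20.155 = 2398.4 W
Step 4: m_dot = Q_total / (cp * dT) = 2398.4 / (4186 * 16.92) = 0.03386 kg/s

0.03386 kg/s


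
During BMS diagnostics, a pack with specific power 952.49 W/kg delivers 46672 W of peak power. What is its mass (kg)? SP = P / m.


m = P / SP = 46672 / 952.49 = 49.00 kg

49.00 kg


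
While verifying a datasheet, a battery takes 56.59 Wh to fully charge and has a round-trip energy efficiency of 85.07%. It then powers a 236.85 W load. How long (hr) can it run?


Step 1: E_discharge = eta/100 * E_charge = 85.07/100 * 56.59 = 48.141 Wh
Step 2: t = E_discharge / P = 48.141 / 236.85 = 0.2033 hr

0.2033 hr


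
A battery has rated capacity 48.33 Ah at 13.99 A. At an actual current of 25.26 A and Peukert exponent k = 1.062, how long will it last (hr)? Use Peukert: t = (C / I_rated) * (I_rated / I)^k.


t_rated = C / I_rated = 48.33 / 13.99 = 3.4546 hr
(I_rated/I)^k = (0.55384)^1.062 = 0.53392
t = t_rated * (I_rated/I)^k = 3.4546 * 0.53392 = 1.844 hr

1.844 hr


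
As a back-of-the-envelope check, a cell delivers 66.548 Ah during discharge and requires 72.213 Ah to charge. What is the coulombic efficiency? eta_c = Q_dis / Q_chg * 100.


eta_c = Q_dis / Q_chg * 100 = 66.548 / 72.213 * 100 = 92.16%

92.16%


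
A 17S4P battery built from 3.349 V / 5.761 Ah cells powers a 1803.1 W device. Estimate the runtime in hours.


Step 1: E_pack = Ns * V_cell * Np * C_cell = 17 * 3.349 * 4 * 5.761 = 1312 Wh
Step 2: t = E_pack / P = 1312 / 1803.1 = 0.7276 hr

0.7276 hr


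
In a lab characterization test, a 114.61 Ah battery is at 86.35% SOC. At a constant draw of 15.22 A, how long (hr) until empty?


Step 1: remaining = SOC/100 * C_total = 86.35/100 * 114.61 = 98.966 Ah
Step 2: t = remaining / I = 98.966 / 15.22 = 6.502 hr

6.502 hr


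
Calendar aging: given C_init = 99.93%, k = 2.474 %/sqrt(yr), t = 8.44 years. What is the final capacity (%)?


sqrt(t) = sqrt(8.44) = 2.9052
C_final = 99.93 - 2.474 * 2.9052 = 92.74%

92.74%


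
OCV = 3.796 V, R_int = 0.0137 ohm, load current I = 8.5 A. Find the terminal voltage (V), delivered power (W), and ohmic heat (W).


Step 1: V_terminal = OCV - I*R = 3.796 - 8.5 * 0.0137 = 3.6796 V
Step 2: P_out = V_terminal * I = 3.6796 * 8.5 = 31.28 W
Step 3: Q = I^2 * R = 8.5^2 * 0.0137 = 0.9898 W

V=3.6796 V, P=31.28 W, Q=0.9898 W


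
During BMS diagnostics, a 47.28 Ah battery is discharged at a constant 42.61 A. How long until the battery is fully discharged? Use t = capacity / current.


Runtime = 47.28 Ah / 42.61 A = 1.110 hr

1.110 hr


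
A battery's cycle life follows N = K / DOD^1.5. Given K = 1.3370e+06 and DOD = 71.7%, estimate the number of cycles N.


Step 1: DOD^1.5 = 71.7^1.5 = 607.13
Step 2: N = 1.3370e+06 / 607.13 = 2202 cycles

2202 cycles


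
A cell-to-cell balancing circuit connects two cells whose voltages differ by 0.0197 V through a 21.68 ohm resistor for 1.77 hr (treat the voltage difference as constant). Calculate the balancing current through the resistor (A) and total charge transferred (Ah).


First, Ohm's law: I_bal = 0.0197 V / 21.68 ohm = 9.0867e-04 A
Then Q = I * t = 9.0867e-04 A * 1.77 hr = 0.001608 Ah

I=9.0867e-04 A, Q=0.001608 Ah


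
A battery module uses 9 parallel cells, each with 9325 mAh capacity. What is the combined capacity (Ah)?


Convert: C_cell = 9325 mAh = 9.325 Ah
C_total = 9 * 9.325 = 83.925 Ah

83.925 Ah


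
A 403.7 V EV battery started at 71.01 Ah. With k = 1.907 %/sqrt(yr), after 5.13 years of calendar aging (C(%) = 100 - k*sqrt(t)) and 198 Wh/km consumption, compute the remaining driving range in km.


Step 1: capacity retention = 100 - 1.907 * sqrt(5.13) = 100 - 1.907 * 2.265 = 95.681%
Step 2: C_now = 71.01 * 95.681/100 = 67.943 Ah
Step 3: E_pack = V * C_now = 403.7 * 67.943 = 27429 Wh
Step 4: range = E_pack / consumption = 27429 / 198 = 138.5 km

138.5 km


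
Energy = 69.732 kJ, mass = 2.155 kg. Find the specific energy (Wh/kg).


Convert: E = 69.732 kJ = 19.37 Wh
ED = E / m = 19.37 / 2.155 = 8.988 Wh/kg

8.988 Wh/kg


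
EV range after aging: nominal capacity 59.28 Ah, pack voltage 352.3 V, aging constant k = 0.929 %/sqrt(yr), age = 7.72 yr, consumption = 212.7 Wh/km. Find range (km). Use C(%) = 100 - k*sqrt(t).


Step 1: capacity retention = 100 - 0.929 * sqrt(7.72) = 100 - 0.929 * 2.7785 = 97.419%
Step 2: C_now = 59.28 * 97.419/100 = 57.75 Ah
Step 3: E_pack = V * C_now = 352.3 * 57.75 = 20345 Wh
Step 4: range = E_pack / consumption = 20345 / 212.7 = 95.65 km

95.65 km


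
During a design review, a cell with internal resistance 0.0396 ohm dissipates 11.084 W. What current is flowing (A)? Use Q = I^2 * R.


I = sqrt(Q / R) = sqrt(11.084 / 0.0396) = sqrt(279.9) = 16.73 A

16.73 A


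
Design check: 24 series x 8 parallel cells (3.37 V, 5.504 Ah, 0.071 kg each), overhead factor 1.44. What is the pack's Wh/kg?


Step 1: V_pack = 24 * 3.37 = 80.88 V
Step 2: C_pack = 8 * 5.504 = 44.032 Ah
Step 3: E_pack = V_pack * C_pack = 80.88 * 44.032 = 3561.3 Wh
Step 4: m_pack = 24 * 8 * 0.071 * 1.44 = 19.63 kg
Step 5: ED = E_pack / m_pack = 3561.3 / 19.63 = 181.4 Wh/kg

181.4 Wh/kg


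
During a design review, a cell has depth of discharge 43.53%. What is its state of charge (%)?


SOC = 100 - DOD = 100 - 43.53 = 56.47%

56.47%


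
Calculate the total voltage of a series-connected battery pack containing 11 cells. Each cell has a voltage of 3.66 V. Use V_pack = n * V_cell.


V_pack = n * V_cell = 11 * 3.66 = 40.26 V

40.26 V


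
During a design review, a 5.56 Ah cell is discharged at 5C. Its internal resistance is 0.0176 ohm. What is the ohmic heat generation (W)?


Step 1: I = C_rate * capacity = 5 * 5.56 = 27.8 A
Step 2: Q = I^2 * R = 27.8^2 * 0.0176 = 772.84 * 0.0176 = 13.60 W

13.60 W


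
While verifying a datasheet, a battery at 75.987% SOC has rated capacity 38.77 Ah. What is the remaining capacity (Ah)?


remaining = SOC / 100 * total = 75.987 / 100 * 38.77 = 29.46 Ah

29.46 Ah


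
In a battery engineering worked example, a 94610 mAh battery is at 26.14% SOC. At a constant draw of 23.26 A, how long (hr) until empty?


Convert: C_total = 94610 mAh = 94.61 Ah
Step 1: remaining = SOC/100 * C_total = 26.14/100 * 94.61 = 24.731 Ah
Step 2: t = remaining / I = 24.731 / 23.26 = 1.063 hr

1.063 hr


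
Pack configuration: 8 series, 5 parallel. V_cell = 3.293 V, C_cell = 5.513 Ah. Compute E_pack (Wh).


V_pack = 8 * 3.293 = 26.344 V
C_pack = 5 * 5.513 = 27.565 Ah
E = V_pack * C_pack = 26.344 * 27.565 = 726.2 Wh

726.2 Wh


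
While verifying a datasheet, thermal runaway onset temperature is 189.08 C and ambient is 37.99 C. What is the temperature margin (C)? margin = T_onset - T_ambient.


margin = T_onset - T_ambient = 189.08 - 37.99 = 151.09 C

151.09 C


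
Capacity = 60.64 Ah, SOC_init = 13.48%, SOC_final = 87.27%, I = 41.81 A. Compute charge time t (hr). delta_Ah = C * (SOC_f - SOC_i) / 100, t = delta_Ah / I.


Step 1: dSOC = 87.27% - 13.48% = 73.79%
Step 2: delta_Ah = 60.64 * 73.79 / 100 = 44.746 Ah
Step 3: t = 44.746 / 41.81 = 1.070 hr

1.070 hr


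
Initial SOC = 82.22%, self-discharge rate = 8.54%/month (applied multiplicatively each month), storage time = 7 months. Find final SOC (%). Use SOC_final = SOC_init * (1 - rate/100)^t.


Monthly retention factor = 1 - 8.54/100 = 0.9146
Over 7 months: factor^7 = 0.53533
SOC_final = 82.22 * 0.53533 = 44.01%

44.01%


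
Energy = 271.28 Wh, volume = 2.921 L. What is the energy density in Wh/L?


ED = E / V = 271.28 / 2.921 = 92.87 Wh/L

92.87 Wh/L


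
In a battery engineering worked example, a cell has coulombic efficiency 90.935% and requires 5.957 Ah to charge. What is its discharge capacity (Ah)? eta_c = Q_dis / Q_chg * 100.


Q_dis = eta/100 * Q_chg = 90.935/100 * 5.957 = 5.417 Ah

5.417 Ah


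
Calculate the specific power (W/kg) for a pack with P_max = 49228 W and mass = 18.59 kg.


Specific power = 49228 W / 18.59 kg = 2648 W/kg

2648 W/kg


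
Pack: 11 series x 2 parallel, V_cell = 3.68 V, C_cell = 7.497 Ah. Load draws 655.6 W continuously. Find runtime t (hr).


Step 1: E_pack = Ns * V_cell * Np * C_cell = 11 * 3.68 * 2 * 7.497 = 606.96 Wh
Step 2: t = E_pack / P = 606.96 / 655.6 = 0.9258 hr

0.9258 hr


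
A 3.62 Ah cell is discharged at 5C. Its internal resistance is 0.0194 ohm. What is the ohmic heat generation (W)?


Step 1: I = C_rate * capacity = 5 * 3.62 = 18.1 A
Step 2: Q = I^2 * R = 18.1^2 * 0.0194 = 327.61 * 0.0194 = 6.356 W

6.356 W


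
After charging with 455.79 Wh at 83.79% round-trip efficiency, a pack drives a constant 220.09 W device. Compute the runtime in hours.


Step 1: E_discharge = eta/100 * E_charge = 83.79/100 * 455.79 = 381.91 Wh
Step 2: t = E_discharge / P = 381.91 / 220.09 = 1.735 hr

1.735 hr


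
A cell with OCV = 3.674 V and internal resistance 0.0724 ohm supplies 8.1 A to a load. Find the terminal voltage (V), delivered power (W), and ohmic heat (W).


Step 1: V_terminal = OCV - I*R = 3.674 - 8.1 * 0.0724 = 3.0876 V
Step 2: P_out = V_terminal * I = 3.0876 * 8.1 = 25.01 W
Step 3: Q = I^2 * R = 8.1^2 * 0.0724 = 4.750 W

V=3.0876 V, P=25.01 W, Q=4.750 W


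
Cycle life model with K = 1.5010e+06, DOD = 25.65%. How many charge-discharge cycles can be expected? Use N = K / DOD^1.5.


DOD^1.5 = 129.91
N = K / DOD^1.5 = 1.5010e+06 / 129.91 = 11550

11550 cycles


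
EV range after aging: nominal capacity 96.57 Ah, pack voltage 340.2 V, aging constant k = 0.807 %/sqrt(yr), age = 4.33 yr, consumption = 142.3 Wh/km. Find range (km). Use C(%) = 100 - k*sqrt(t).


Step 1: capacity retention = 100 - 0.807 * sqrt(4.33) = 100 - 0.807 * 2.0809 = 98.321%
Step 2: C_now = 96.57 * 98.321/100 = 94.949 Ah
Step 3: E_pack = V * C_now = 340.2 * 94.949 = 32302 Wh
Step 4: range = E_pack / consumption = 32302 / 142.3 = 227.0 km

227.0 km


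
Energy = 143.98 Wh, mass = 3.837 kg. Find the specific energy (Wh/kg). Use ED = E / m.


ED = E / m = 143.98 / 3.837 = 37.52 Wh/kg

37.52 Wh/kg


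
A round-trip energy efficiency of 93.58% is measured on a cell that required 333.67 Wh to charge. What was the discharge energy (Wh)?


E_dis = eta/100 * E_chg = 93.58/100 * 333.67 = 312.2 Wh

312.2 Wh


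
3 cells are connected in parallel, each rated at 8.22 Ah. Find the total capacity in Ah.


C_total = 3 * 8.22 = 24.66 Ah

24.66 Ah


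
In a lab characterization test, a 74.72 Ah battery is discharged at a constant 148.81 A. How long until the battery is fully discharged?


t = capacity / current = 74.72 / 148.81 = 0.5021 hr

0.5021 hr


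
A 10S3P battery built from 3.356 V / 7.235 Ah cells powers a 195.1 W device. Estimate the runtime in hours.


Step 1: E_pack = Ns * V_cell * Np * C_cell = 10 * 3.356 * 3 * 7.235 = 728.42 Wh
Step 2: t = E_pack / P = 728.42 / 195.1 = 3.734 hr

3.734 hr


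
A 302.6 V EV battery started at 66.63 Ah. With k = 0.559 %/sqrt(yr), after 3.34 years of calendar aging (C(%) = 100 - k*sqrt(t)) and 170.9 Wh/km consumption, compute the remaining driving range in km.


Step 1: capacity retention = 100 - 0.559 * sqrt(3.34) = 100 - 0.559 * 1.8276 = 98.978%
Step 2: C_now = 66.63 * 98.978/100 = 65.949 Ah
Step 3: E_pack = V * C_now = 302.6 * 65.949 = 19956 Wh
Step 4: range = E_pack / consumption = 19956 / 170.9 = 116.8 km

116.8 km


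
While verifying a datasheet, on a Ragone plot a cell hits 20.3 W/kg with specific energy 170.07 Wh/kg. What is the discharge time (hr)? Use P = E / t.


t = E / P = 170.07 / 20.3 = 8.378 hr

8.378 hr


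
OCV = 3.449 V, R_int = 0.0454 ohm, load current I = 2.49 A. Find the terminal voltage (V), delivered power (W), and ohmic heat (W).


Step 1: V_terminal = OCV - I*R = 3.449 - 2.49 * 0.0454 = 3.336 V
Step 2: P_out = V_terminal * I = 3.336 * 2.49 = 8.307 W
Step 3: Q = I^2 * R = 2.49^2 * 0.0454 = 0.2815 W

V=3.336 V, P=8.307 W, Q=0.2815 W


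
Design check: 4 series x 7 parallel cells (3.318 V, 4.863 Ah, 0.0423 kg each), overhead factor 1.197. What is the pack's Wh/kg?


Step 1: V_pack = 4 * 3.318 = 13.272 V
Step 2: C_pack = 7 * 4.863 = 34.041 Ah
Step 3: E_pack = V_pack * C_pack = 13.272 * 34.041 = 451.79 Wh
Step 4: m_pack = 4 * 7 * 0.0423 * 1.197 = 1.4177 kg
Step 5: ED = E_pack / m_pack = 451.79 / 1.4177 = 318.7 Wh/kg

318.7 Wh/kg


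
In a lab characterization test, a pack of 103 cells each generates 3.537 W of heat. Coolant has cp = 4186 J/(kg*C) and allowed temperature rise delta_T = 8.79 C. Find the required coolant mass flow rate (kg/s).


Step 1: Total heat Q = 103 * 3.537 W = 364.31 W
Step 2: denom = cp * dT = 4186 * 8.79 = 36795
Step 3: m_dot = 364.31 / 36795 = 0.009901 kg/s

0.009901 kg/s


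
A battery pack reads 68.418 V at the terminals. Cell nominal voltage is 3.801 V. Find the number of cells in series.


n = V_pack / V_cell = 68.418 / 3.801 = 18

18


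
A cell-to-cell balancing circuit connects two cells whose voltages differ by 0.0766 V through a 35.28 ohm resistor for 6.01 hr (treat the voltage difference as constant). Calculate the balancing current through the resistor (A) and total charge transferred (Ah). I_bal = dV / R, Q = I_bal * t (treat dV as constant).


First, Ohm's law: I_bal = 0.0766 V / 35.28 ohm = 0.0021712 A
Then Q = I * t = 0.0021712 A * 6.01 hr = 0.01305 Ah

I=0.0021712 A, Q=0.01305 Ah


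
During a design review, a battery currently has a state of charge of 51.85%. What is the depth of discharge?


Complement of SOC: DOD = 100% - 51.85% = 48.15%

48.15%


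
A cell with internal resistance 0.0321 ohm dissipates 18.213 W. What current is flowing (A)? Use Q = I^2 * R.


I = sqrt(Q / R) = sqrt(18.213 / 0.0321) = sqrt(567.38) = 23.82 A

23.82 A


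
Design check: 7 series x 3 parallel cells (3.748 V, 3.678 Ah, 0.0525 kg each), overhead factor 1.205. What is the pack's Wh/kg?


Step 1: V_pack = 7 * 3.748 = 26.236 V
Step 2: C_pack = 3 * 3.678 = 11.034 Ah
Step 3: E_pack = V_pack * C_pack = 26.236 * 11.034 = 289.49 Wh
Step 4: m_pack = 7 * 3 * 0.0525 * 1.205 = 1.3285 kg
Step 5: ED = E_pack / m_pack = 289.49 / 1.3285 = 217.9 Wh/kg

217.9 Wh/kg


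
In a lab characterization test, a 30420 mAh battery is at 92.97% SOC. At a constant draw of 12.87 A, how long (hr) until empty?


Convert: C_total = 30420 mAh = 30.42 Ah
Step 1: remaining = SOC/100 * C_total = 92.97/100 * 30.42 = 28.281 Ah
Step 2: t = remaining / I = 28.281 / 12.87 = 2.197 hr

2.197 hr


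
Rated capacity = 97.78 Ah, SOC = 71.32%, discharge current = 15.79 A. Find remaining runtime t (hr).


Step 1: remaining = SOC/100 * C_total = 71.32/100 * 97.78 = 69.737 Ah
Step 2: t = remaining / I = 69.737 / 15.79 = 4.417 hr

4.417 hr


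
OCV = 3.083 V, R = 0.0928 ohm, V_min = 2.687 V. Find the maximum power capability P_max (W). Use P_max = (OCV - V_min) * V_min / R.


P_max = (OCV - V_min) * V_min / R = (3.083 - 2.687) * 2.687 / 0.0928 = 0.396 * 2.687 / 0.0928 = 11.47 W

11.47 W


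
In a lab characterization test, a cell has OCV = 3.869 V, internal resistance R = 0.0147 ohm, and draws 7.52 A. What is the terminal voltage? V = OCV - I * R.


V = OCV - I*R = 3.869 - 7.52 * 0.0147 = 3.758 V

3.758 V


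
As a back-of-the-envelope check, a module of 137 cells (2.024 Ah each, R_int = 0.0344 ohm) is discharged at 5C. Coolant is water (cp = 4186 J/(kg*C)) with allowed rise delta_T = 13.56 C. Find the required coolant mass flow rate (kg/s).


Step 1: I = 5 * 2.024 = 10.12 A
Step 2: Q_cell = I^2 * R = 10.12^2 * 0.0344 = 3.5231 W
Step 3: Q_total = 137 * 3.5231 = 482.66 W
Step 4: m_dot = Q_total / (cp * dT) = 482.66 / (4186 * 13.56) = 0.008503 kg/s

0.008503 kg/s


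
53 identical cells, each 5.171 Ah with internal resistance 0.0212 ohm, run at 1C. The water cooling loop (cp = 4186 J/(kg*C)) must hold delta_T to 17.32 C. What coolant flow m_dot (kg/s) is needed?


Step 1: I = 1 * 5.171 = 5.171 A
Step 2: Q_cell = I^2 * R = 5.171^2 * 0.0212 = 0.56687 W
Step 3: Q_total = 53 * 0.56687 = 30.044 W
Step 4: m_dot = Q_total / (cp * dT) = 30.044 / (4186 * 17.32) = 4.144e-04 kg/s

4.144e-04 kg/s
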